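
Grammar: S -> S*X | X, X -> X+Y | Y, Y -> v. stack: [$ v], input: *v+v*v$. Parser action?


'v' on top is the handle for Y -> v
Action: reduce (Y -> v)


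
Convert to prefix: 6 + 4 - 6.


left-to-right (same/higher precedence on left): tree is (- (+ 6 4) 6)
Prefix: - + 6 4 6


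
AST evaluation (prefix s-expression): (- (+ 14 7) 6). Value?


Evaluate inner: (+ 14 7) = 21
Evaluate root: (- 21 6) = 15
Result: 15


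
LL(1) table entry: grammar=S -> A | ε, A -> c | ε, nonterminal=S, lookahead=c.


For [S, c]: 'c' ∈ FIRST(A)
Entry: S -> A


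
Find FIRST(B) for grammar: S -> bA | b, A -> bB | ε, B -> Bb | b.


Per alternative of B: FIRST(Bb) = {b}; FIRST(b) = {b}
FIRST(B) = {b}


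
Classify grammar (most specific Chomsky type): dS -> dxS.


LHS has context (more than one symbol) and |LHS| ≤ |RHS|
Classification: Type 1 (Context-Sensitive)


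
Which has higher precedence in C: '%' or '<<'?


'%' is multiplicative (level 10); '<<' is shift (level 8)
Higher level binds tighter
'%' has higher precedence than '<<'


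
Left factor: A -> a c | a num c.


Common prefix: 'a'
Factored: A -> a A', A' -> c | num c


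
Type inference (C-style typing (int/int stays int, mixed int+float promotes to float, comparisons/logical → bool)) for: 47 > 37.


Operand types: int > int
Rule: comparison yields bool
Result type: bool


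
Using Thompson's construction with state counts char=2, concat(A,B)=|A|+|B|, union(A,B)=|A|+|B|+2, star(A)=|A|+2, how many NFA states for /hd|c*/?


Syntax tree has 3 char leaf(s), 1 union(s), 1 star(s)
chars contribute 3×2 = 6; each union adds +2; each star adds +2
Total: 6 + 2 + 2 = 10 states


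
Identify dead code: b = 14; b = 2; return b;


first assignment to b is overwritten before any read
Dead: 'b = 14'


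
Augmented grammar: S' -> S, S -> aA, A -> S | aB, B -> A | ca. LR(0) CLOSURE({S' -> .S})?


Start: S' -> .S
For each item with dot before a nonterminal B, add B -> .γ for every B-production
Closure: [S' -> .S, S -> .aA]


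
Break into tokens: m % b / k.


Scan left to right, longest-match per lexeme
Tokens: ID(m), OP(%), ID(b), OP(/), ID(k)


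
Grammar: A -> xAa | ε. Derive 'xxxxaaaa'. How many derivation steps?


Derivation: A => xAa => xxAaa => xxxAaaa => xxxxAaaaa => xxxxaaaa
Steps: 5


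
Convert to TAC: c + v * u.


Break into single-operator statements:
t1 = v * u
t2 = c + t1


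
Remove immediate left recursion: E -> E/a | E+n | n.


Left-recursive alternatives: E/a, E+n; non-recursive: n
Introduce E': E -> nE', E' -> /aE' | +nE' | ε


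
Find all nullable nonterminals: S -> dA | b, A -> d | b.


A nonterminal is nullable iff some alternative derives ε (directly, or every symbol in it is nullable)
Nullable: {}


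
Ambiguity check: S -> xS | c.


right-linear, alternatives start with distinct terminals 'x' vs 'c': unique leftmost derivation
Unambiguous


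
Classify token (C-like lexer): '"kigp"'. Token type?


Pattern: double-quoted sequence
Type: STRING_LITERAL


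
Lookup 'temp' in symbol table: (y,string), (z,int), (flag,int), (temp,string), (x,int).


Lookup 'temp' → type string


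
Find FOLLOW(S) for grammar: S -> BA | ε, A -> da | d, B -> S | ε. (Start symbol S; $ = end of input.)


$ ∈ FOLLOW(S). For each A -> αBβ: add FIRST(β)\{ε} to FOLLOW(B); if β nullable, add FOLLOW(A).
FOLLOW(S) = {$, d}


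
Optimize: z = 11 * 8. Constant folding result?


11 * 8 = 88 at compile time
Optimized: z = 88


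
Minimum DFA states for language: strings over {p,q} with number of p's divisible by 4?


Track (count of p) mod 4: states 0..3, accept at 0
Minimal DFA: 4 states


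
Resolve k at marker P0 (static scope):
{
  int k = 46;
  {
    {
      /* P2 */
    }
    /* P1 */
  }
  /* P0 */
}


k declared in the same block as P0
k = 46


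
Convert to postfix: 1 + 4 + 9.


Left to right (same or higher precedence on left)
Postfix: 1 4 + 9 +


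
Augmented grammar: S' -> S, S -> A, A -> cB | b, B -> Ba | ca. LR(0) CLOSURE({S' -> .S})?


Start: S' -> .S
For each item with dot before a nonterminal B, add B -> .γ for every B-production
Closure: [S' -> .S, S -> .A, A -> .cB, A -> .b]


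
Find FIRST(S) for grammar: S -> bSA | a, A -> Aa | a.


Per alternative of S: FIRST(bSA) = {b}; FIRST(a) = {a}
FIRST(S) = {a, b}


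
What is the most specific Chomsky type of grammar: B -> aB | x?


Right-linear: every RHS is a terminal or a terminal followed by one nonterminal
Classification: Type 3 (Regular)


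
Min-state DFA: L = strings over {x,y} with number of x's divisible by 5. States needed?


Track (count of x) mod 5: states 0..4, accept at 0
Minimal DFA: 5 states


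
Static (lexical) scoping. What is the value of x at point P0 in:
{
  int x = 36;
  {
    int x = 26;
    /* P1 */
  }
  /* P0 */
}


x declared in the same block as P0
x = 36


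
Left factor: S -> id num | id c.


Common prefix: 'id'
Factored: S -> id S', S' -> num | c


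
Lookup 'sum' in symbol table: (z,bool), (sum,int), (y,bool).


Lookup 'sum' → type int


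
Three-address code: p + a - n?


Break into single-operator statements:
t1 = p + a
t2 = t1 - n


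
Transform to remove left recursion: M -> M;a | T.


Left-recursive alternatives: M;a; non-recursive: T
Introduce M': M -> TM', M' -> ;aM' | ε


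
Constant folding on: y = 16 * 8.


16 * 8 = 128 at compile time
Optimized: y = 128


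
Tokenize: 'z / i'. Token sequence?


Scan left to right, longest-match per lexeme
Tokens: ID(z), OP(/), ID(i)


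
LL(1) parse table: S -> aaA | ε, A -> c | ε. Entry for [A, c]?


For [A, c]: 'c' ∈ FIRST(c)
Entry: A -> c


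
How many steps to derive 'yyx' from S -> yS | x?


Derivation: S => yS => yyS => yyx
Steps: 3


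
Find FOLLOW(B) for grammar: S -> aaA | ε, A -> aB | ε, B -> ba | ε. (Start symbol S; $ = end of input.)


$ ∈ FOLLOW(S). For each A -> αBβ: add FIRST(β)\{ε} to FOLLOW(B); if β nullable, add FOLLOW(A).
FOLLOW(B) = {$}


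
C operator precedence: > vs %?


'%' is multiplicative (level 10); '>' is relational (level 7)
Higher level binds tighter
'%' has higher precedence than '>'


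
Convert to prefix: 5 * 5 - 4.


left-to-right (same/higher precedence on left): tree is (- (* 5 5) 4)
Prefix: - * 5 5 4


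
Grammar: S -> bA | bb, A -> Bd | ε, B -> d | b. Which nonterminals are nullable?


A nonterminal is nullable iff some alternative derives ε (directly, or every symbol in it is nullable)
Nullable: {A}


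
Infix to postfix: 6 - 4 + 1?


Left to right (same or higher precedence on left)
Postfix: 6 4 - 1 +


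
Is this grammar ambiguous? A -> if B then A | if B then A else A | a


dangling else: 'if B then if B then a else a' parses two ways
Ambiguous


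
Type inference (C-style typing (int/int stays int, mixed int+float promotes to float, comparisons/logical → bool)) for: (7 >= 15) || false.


Operand types: bool || bool
Rule: logical operators take bool operands and yield bool
Result type: bool


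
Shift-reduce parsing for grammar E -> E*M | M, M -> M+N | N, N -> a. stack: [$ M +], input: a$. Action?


no handle; shift 'a'
Action: shift


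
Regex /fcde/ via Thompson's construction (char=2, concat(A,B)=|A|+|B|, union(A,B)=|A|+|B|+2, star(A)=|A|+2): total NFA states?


Syntax tree has 4 char leaf(s), 0 union(s), 0 star(s)
chars contribute 4×2 = 8; each union adds +2; each star adds +2
Total: 8 + 0 + 0 = 8 states


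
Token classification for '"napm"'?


Pattern: double-quoted sequence
Type: STRING_LITERAL


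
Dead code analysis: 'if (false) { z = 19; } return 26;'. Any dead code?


condition is constant false, so the whole block is unreachable
Dead: 'if (false) { z = 19; }'


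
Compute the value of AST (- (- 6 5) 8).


Evaluate inner: (- 6 5) = 1
Evaluate root: (- 1 8) = -7
Result: -7


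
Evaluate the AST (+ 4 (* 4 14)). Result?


Evaluate inner: (* 4 14) = 56
Evaluate root: (+ 4 56) = 60
Result: 60


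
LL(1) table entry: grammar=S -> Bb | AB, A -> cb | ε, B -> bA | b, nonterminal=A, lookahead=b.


For [A, b]: ε is nullable and 'b' ∈ FOLLOW(A)
Entry: A -> ε


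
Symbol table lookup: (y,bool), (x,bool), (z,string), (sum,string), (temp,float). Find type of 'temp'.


Lookup 'temp' → type float


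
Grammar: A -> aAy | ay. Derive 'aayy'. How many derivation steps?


Derivation: A => aAy => aayy
Steps: 2


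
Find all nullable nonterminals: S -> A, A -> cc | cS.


A nonterminal is nullable iff some alternative derives ε (directly, or every symbol in it is nullable)
Nullable: {}


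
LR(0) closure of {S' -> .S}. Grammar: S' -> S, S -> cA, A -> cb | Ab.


Start: S' -> .S
For each item with dot before a nonterminal B, add B -> .γ for every B-production
Closure: [S' -> .S, S -> .cA]


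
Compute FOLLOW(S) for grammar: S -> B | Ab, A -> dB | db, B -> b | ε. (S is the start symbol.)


$ ∈ FOLLOW(S). For each A -> αBβ: add FIRST(β)\{ε} to FOLLOW(B); if β nullable, add FOLLOW(A).
FOLLOW(S) = {$}


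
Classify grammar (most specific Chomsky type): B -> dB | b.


Right-linear: every RHS is a terminal or a terminal followed by one nonterminal
Classification: Type 3 (Regular)


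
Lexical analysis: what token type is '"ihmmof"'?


Pattern: double-quoted sequence
Type: STRING_LITERAL


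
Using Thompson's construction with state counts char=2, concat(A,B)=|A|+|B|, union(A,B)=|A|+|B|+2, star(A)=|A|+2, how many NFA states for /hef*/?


Syntax tree has 3 char leaf(s), 0 union(s), 1 star(s)
chars contribute 3×2 = 6; each union adds +2; each star adds +2
Total: 6 + 0 + 2 = 8 states


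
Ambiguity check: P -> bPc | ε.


balanced b^n…c^n: each string has a unique parse
Unambiguous


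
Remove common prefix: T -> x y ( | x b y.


Common prefix: 'x'
Factored: T -> x T', T' -> y ( | b y


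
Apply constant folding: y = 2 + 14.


2 + 14 = 16 at compile time
Optimized: y = 16


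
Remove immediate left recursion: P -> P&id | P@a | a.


Left-recursive alternatives: P&id, P@a; non-recursive: a
Introduce P': P -> aP', P' -> &idP' | @aP' | ε


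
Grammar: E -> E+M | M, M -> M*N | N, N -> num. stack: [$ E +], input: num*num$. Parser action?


no handle ('E+' is not any RHS); shift 'num'
Action: shift


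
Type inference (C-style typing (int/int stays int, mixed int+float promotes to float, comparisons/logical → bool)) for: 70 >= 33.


Operand types: int >= int
Rule: comparison yields bool
Result type: bool


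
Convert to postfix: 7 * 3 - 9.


Left to right (same or higher precedence on left)
Postfix: 7 3 * 9 -


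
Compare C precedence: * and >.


'*' is multiplicative (level 10); '>' is relational (level 7)
Higher level binds tighter
'*' has higher precedence than '>'


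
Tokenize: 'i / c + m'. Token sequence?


Scan left to right, longest-match per lexeme
Tokens: ID(i), OP(/), ID(c), OP(+), ID(m)


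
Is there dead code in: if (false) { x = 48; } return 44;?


condition is constant false, so the whole block is unreachable
Dead: 'if (false) { x = 48; }'


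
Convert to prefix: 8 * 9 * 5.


left-to-right (same/higher precedence on left): tree is (* (* 8 9) 5)
Prefix: * * 8 9 5


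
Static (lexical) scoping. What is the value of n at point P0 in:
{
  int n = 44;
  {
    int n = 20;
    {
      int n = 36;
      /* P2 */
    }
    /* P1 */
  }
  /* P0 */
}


n declared in the same block as P0
n = 44


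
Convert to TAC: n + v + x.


Break into single-operator statements:
t1 = n + v
t2 = t1 + x


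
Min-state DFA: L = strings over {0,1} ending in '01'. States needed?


Track the longest suffix of input matching a prefix of '01': 3 classes (prefixes of length 0..2)
Minimal DFA: 3 states


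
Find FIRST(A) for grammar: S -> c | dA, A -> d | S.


Per alternative of A: FIRST(d) = {d}; FIRST(S) = {c, d}
FIRST(A) = {c, d}


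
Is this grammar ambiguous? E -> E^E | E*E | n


'n^n*n' has two parse trees (no precedence encoded between ^ and *)
Ambiguous


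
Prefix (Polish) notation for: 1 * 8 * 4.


left-to-right (same/higher precedence on left): tree is (* (* 1 8) 4)
Prefix: * * 1 8 4


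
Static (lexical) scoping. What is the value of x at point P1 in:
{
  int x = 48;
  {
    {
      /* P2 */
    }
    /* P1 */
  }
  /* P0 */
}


P1's block does not declare x; resolves to the enclosing declaration at depth 0
x = 48


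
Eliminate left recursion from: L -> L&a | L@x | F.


Left-recursive alternatives: L&a, L@x; non-recursive: F
Introduce L': L -> FL', L' -> &aL' | @xL' | ε


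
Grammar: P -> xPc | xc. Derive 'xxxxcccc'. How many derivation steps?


Derivation: P => xPc => xxPcc => xxxPccc => xxxxcccc
Steps: 4


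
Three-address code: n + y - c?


Break into single-operator statements:
t1 = n + y
t2 = t1 - c


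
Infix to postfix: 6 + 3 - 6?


Left to right (same or higher precedence on left)
Postfix: 6 3 + 6 -


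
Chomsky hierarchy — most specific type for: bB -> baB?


LHS has context (more than one symbol) and |LHS| ≤ |RHS|
Classification: Type 1 (Context-Sensitive)


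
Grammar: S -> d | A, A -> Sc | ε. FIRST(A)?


Per alternative of A: FIRST(Sc) = {c, d}; FIRST(ε) = {ε}
FIRST(A) = {c, d, ε}


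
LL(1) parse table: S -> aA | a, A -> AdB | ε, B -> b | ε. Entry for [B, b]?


For [B, b]: 'b' ∈ FIRST(b)
Entry: B -> b


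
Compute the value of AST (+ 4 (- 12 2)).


Evaluate inner: (- 12 2) = 10
Evaluate root: (+ 4 10) = 14
Result: 14


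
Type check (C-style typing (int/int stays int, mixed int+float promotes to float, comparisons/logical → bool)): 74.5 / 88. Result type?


Operand types: float / int
Rule: mixed int/float promotes to float; int/int stays int
Result type: float


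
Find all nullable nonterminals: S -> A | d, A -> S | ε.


A nonterminal is nullable iff some alternative derives ε (directly, or every symbol in it is nullable)
Nullable: {A, S}


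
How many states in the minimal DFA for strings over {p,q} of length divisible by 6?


Track length mod 6: states 0..5, accept at 0
Minimal DFA: 6 states


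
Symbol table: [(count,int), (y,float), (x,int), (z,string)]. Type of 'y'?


Lookup 'y' → type float


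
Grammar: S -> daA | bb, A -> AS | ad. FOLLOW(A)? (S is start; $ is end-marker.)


$ ∈ FOLLOW(S). For each A -> αBβ: add FIRST(β)\{ε} to FOLLOW(B); if β nullable, add FOLLOW(A).
FOLLOW(A) = {$, b, d}


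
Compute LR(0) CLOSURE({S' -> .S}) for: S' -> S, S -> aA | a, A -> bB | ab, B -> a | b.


Start: S' -> .S
For each item with dot before a nonterminal B, add B -> .γ for every B-production
Closure: [S' -> .S, S -> .aA, S -> .a]


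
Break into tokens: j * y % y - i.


Scan left to right, longest-match per lexeme
Tokens: ID(j), OP(*), ID(y), OP(%), ID(y), OP(-), ID(i)


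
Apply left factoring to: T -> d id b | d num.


Common prefix: 'd'
Factored: T -> d T', T' -> id b | num


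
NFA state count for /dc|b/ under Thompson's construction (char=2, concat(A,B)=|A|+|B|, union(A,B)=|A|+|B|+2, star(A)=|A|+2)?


Syntax tree has 3 char leaf(s), 1 union(s), 0 star(s)
chars contribute 3×2 = 6; each union adds +2; each star adds +2
Total: 6 + 2 + 0 = 8 states


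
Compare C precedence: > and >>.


'>>' is shift (level 8); '>' is relational (level 7)
Higher level binds tighter
'>>' has higher precedence than '>'


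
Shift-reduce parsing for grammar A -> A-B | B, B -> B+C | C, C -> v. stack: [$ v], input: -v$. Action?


'v' on top is the handle for C -> v
Action: reduce (C -> v)


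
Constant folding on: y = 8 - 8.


8 - 8 = 0 at compile time
Optimized: y = 0


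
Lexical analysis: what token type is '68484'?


Pattern: digits only
Type: INTEGER_LITERAL


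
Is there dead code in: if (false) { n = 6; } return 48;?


condition is constant false, so the whole block is unreachable
Dead: 'if (false) { n = 6; }'


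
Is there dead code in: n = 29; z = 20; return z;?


n is assigned but never read
Dead: 'n = 29'


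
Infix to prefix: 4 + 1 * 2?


'*' binds tighter: tree is (+ 4 (* 1 2))
Prefix: + 4 * 1 2


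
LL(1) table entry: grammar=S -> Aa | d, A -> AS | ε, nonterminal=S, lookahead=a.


For [S, a]: 'a' ∈ FIRST(Aa)
Entry: S -> Aa


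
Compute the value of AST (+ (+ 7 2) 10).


Evaluate inner: (+ 7 2) = 9
Evaluate root: (+ 9 10) = 19
Result: 19


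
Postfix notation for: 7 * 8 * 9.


Left to right (same or higher precedence on left)
Postfix: 7 8 * 9 *


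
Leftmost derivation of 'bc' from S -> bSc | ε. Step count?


Derivation: S => bSc => bc
Steps: 2


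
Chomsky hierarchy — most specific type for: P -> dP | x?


Right-linear: every RHS is a terminal or a terminal followed by one nonterminal
Classification: Type 3 (Regular)


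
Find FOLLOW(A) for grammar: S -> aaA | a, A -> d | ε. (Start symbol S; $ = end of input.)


$ ∈ FOLLOW(S). For each A -> αBβ: add FIRST(β)\{ε} to FOLLOW(B); if β nullable, add FOLLOW(A).
FOLLOW(A) = {$}


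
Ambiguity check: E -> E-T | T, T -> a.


precedence layered via separate nonterminal T: deterministic
Unambiguous


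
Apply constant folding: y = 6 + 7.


6 + 7 = 13 at compile time
Optimized: y = 13


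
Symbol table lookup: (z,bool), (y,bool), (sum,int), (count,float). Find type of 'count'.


Lookup 'count' → type float


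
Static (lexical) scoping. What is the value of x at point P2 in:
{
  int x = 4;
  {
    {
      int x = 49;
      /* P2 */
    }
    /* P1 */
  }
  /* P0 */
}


x declared in the same block as P2
x = 49


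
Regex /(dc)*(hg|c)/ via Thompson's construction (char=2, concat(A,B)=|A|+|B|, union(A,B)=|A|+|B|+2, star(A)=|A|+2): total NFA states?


Syntax tree has 5 char leaf(s), 1 union(s), 1 star(s)
chars contribute 5×2 = 10; each union adds +2; each star adds +2
Total: 10 + 2 + 2 = 14 states


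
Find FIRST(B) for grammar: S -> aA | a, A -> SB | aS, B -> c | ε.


Per alternative of B: FIRST(c) = {c}; FIRST(ε) = {ε}
FIRST(B) = {c, ε}


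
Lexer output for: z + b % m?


Scan left to right, longest-match per lexeme
Tokens: ID(z), OP(+), ID(b), OP(%), ID(m)


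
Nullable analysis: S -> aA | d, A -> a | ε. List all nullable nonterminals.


A nonterminal is nullable iff some alternative derives ε (directly, or every symbol in it is nullable)
Nullable: {A}


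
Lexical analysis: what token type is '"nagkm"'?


Pattern: double-quoted sequence
Type: STRING_LITERAL


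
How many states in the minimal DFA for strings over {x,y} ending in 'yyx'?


Track the longest suffix of input matching a prefix of 'yyx': 4 classes (prefixes of length 0..3)
Minimal DFA: 4 states


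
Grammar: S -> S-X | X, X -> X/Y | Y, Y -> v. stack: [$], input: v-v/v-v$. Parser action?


no handle on stack; shift 'v'
Action: shift


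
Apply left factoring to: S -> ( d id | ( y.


Common prefix: '('
Factored: S -> ( S', S' -> d id | y


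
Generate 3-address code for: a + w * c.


Break into single-operator statements:
t1 = w * c
t2 = a + t1


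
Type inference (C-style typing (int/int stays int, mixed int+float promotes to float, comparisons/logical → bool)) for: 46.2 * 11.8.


Operand types: float * float
Rule: mixed int/float promotes to float; int/int stays int
Result type: float


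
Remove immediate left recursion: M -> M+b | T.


Left-recursive alternatives: M+b; non-recursive: T
Introduce M': M -> TM', M' -> +bM' | ε


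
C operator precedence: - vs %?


'%' is multiplicative (level 10); '-' is additive (level 9)
Higher level binds tighter
'%' has higher precedence than '-'


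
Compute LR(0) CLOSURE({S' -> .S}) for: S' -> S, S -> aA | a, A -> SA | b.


Start: S' -> .S
For each item with dot before a nonterminal B, add B -> .γ for every B-production
Closure: [S' -> .S, S -> .aA, S -> .a]


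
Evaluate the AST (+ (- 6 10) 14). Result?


Evaluate inner: (- 6 10) = -4
Evaluate root: (+ -4 14) = 10
Result: 10


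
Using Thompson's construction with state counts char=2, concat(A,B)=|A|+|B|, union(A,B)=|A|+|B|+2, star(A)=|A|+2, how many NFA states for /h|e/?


Syntax tree has 2 char leaf(s), 1 union(s), 0 star(s)
chars contribute 2×2 = 4; each union adds +2; each star adds +2
Total: 4 + 2 + 0 = 6 states


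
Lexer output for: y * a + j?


Scan left to right, longest-match per lexeme
Tokens: ID(y), OP(*), ID(a), OP(+), ID(j)


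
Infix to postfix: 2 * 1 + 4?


Left to right (same or higher precedence on left)
Postfix: 2 1 * 4 +


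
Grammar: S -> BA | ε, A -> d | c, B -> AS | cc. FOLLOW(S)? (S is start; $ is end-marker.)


$ ∈ FOLLOW(S). For each A -> αBβ: add FIRST(β)\{ε} to FOLLOW(B); if β nullable, add FOLLOW(A).
FOLLOW(S) = {$, c, d}


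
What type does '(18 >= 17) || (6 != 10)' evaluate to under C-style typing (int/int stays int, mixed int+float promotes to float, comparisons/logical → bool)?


Operand types: bool || bool
Rule: logical operators take bool operands and yield bool
Result type: bool


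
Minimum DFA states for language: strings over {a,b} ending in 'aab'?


Track the longest suffix of input matching a prefix of 'aab': 4 classes (prefixes of length 0..3)
Minimal DFA: 4 states


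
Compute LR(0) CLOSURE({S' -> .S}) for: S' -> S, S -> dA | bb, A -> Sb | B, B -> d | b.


Start: S' -> .S
For each item with dot before a nonterminal B, add B -> .γ for every B-production
Closure: [S' -> .S, S -> .dA, S -> .bb]


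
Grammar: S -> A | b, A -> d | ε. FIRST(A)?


Per alternative of A: FIRST(d) = {d}; FIRST(ε) = {ε}
FIRST(A) = {d, ε}


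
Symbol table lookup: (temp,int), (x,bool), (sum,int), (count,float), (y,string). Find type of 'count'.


Lookup 'count' → type float


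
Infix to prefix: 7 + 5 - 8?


left-to-right (same/higher precedence on left): tree is (- (+ 7 5) 8)
Prefix: - + 7 5 8


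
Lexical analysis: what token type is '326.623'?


Pattern: digits with a decimal point
Type: FLOAT_LITERAL


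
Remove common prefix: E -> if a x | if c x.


Common prefix: 'if'
Factored: E -> if E', E' -> a x | c x


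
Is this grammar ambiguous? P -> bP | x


right-linear, alternatives start with distinct terminals 'b' vs 'x': unique leftmost derivation
Unambiguous


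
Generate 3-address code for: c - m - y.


Break into single-operator statements:
t1 = c - m
t2 = t1 - y


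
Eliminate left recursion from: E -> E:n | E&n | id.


Left-recursive alternatives: E:n, E&n; non-recursive: id
Introduce E': E -> idE', E' -> :nE' | &nE' | ε


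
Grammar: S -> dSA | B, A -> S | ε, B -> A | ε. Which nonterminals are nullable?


A nonterminal is nullable iff some alternative derives ε (directly, or every symbol in it is nullable)
Nullable: {A, B, S}


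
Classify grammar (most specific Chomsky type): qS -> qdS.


LHS has context (more than one symbol) and |LHS| ≤ |RHS|
Classification: Type 1 (Context-Sensitive)


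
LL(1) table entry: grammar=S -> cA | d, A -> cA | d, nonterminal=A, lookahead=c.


For [A, c]: 'c' ∈ FIRST(cA)
Entry: A -> cA


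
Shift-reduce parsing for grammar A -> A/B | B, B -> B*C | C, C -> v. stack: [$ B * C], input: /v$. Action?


handle 'B*C' on top
Action: reduce (B -> B*C)


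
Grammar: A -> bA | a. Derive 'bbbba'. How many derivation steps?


Derivation: A => bA => bbA => bbbA => bbbbA => bbbba
Steps: 5


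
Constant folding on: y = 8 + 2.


8 + 2 = 10 at compile time
Optimized: y = 10


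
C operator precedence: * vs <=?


'*' is multiplicative (level 10); '<=' is relational (level 7)
Higher level binds tighter
'*' has higher precedence than '<='


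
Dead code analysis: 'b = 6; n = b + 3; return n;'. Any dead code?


b is read by n's definition; n is returned
No dead code


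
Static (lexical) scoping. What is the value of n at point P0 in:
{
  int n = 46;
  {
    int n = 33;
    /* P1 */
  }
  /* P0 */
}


n declared in the same block as P0
n = 46


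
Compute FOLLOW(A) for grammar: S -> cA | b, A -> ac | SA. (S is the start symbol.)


$ ∈ FOLLOW(S). For each A -> αBβ: add FIRST(β)\{ε} to FOLLOW(B); if β nullable, add FOLLOW(A).
FOLLOW(A) = {$, a, b, c}


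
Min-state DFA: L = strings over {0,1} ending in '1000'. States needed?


Track the longest suffix of input matching a prefix of '1000': 5 classes (prefixes of length 0..4)
Minimal DFA: 5 states


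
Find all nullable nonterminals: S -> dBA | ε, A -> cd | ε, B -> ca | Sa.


A nonterminal is nullable iff some alternative derives ε (directly, or every symbol in it is nullable)
Nullable: {A, S}


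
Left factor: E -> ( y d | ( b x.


Common prefix: '('
Factored: E -> ( E', E' -> y d | b x


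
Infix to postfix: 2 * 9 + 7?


Left to right (same or higher precedence on left)
Postfix: 2 9 * 7 +


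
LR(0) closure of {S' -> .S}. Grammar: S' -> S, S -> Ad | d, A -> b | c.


Start: S' -> .S
For each item with dot before a nonterminal B, add B -> .γ for every B-production
Closure: [S' -> .S, S -> .Ad, S -> .d, A -> .b, A -> .c]


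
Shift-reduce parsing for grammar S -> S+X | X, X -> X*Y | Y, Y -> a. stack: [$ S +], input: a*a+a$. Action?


no handle ('S+' is not any RHS); shift 'a'
Action: shift


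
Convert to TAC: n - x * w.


Break into single-operator statements:
t1 = x * w
t2 = n - t1


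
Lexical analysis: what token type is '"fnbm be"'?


Pattern: double-quoted sequence
Type: STRING_LITERAL


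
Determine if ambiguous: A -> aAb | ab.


balanced a^n…b^n: each string has a unique parse
Unambiguous


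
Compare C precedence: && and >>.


'>>' is shift (level 8); '&&' is logical AND (level 2)
Higher level binds tighter
'>>' has higher precedence than '&&'


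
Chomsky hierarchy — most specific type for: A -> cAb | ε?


Single nonterminal LHS, but c^n b^n is not regular
Classification: Type 2 (Context-Free)


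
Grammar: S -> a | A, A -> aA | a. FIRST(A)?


Per alternative of A: FIRST(aA) = {a}; FIRST(a) = {a}
FIRST(A) = {a}


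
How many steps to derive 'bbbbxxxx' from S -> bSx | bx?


Derivation: S => bSx => bbSxx => bbbSxxx => bbbbxxxx
Steps: 4


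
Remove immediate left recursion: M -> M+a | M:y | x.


Left-recursive alternatives: M+a, M:y; non-recursive: x
Introduce M': M -> xM', M' -> +aM' | :yM' | ε


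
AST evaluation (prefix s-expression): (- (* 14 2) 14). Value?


Evaluate inner: (* 14 2) = 28
Evaluate root: (- 28 14) = 14
Result: 14


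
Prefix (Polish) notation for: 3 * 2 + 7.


left-to-right (same/higher precedence on left): tree is (+ (* 3 2) 7)
Prefix: + * 3 2 7


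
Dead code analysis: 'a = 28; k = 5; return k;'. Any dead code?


a is assigned but never read
Dead: 'a = 28'


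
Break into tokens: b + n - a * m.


Scan left to right, longest-match per lexeme
Tokens: ID(b), OP(+), ID(n), OP(-), ID(a), OP(*), ID(m)


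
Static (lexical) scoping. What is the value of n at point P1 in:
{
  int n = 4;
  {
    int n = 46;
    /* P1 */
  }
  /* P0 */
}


n declared in the same block as P1
n = 46


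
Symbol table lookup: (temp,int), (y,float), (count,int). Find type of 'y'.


Lookup 'y' → type float


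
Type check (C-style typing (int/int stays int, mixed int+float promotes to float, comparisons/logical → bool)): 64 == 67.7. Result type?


Operand types: int == float
Rule: comparison yields bool
Result type: bool


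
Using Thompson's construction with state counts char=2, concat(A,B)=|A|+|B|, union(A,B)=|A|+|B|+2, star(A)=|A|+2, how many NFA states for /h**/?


Syntax tree has 1 char leaf(s), 0 union(s), 2 star(s)
chars contribute 1×2 = 2; each union adds +2; each star adds +2
Total: 2 + 0 + 4 = 6 states


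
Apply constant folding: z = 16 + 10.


16 + 10 = 26 at compile time
Optimized: z = 26


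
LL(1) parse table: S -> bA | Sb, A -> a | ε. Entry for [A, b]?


For [A, b]: ε is nullable and 'b' ∈ FOLLOW(A)
Entry: A -> ε


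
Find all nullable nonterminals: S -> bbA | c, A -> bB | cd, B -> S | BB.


A nonterminal is nullable iff some alternative derives ε (directly, or every symbol in it is nullable)
Nullable: {}


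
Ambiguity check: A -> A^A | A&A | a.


'a^a&a' has two parse trees (no precedence encoded between ^ and &)
Ambiguous


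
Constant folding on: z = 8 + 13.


8 + 13 = 21 at compile time
Optimized: z = 21


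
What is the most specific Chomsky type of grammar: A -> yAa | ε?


Single nonterminal LHS, but y^n a^n is not regular
Classification: Type 2 (Context-Free)


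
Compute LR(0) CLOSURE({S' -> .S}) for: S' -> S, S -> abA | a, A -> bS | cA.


Start: S' -> .S
For each item with dot before a nonterminal B, add B -> .γ for every B-production
Closure: [S' -> .S, S -> .abA, S -> .a]


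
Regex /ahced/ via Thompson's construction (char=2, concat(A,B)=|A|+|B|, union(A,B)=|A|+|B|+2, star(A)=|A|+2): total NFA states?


Syntax tree has 5 char leaf(s), 0 union(s), 0 star(s)
chars contribute 5×2 = 10; each union adds +2; each star adds +2
Total: 10 + 0 + 0 = 10 states


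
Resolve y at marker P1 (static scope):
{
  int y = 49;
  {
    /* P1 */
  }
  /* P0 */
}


P1's block does not declare y; resolves to the enclosing declaration at depth 0
y = 49


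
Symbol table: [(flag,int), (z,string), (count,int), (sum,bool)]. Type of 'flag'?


Lookup 'flag' → type int


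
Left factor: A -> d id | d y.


Common prefix: 'd'
Factored: A -> d A', A' -> id | y


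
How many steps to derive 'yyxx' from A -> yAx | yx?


Derivation: A => yAx => yyxx
Steps: 2


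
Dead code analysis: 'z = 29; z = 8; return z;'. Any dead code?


first assignment to z is overwritten before any read
Dead: 'z = 29'


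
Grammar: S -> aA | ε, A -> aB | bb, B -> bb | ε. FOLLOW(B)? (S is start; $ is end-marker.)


$ ∈ FOLLOW(S). For each A -> αBβ: add FIRST(β)\{ε} to FOLLOW(B); if β nullable, add FOLLOW(A).
FOLLOW(B) = {$}


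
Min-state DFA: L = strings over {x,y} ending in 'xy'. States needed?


Track the longest suffix of input matching a prefix of 'xy': 3 classes (prefixes of length 0..2)
Minimal DFA: 3 states


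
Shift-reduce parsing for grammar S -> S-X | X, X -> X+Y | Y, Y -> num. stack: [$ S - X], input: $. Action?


handle 'S-X' on top; lookahead ∈ FOLLOW(S) = {-, $}
Action: reduce (S -> S-X)


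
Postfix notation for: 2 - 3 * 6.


* has higher precedence, evaluate 3*6 first
Postfix: 2 3 6 * -


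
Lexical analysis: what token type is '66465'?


Pattern: digits only
Type: INTEGER_LITERAL


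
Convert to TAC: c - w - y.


Break into single-operator statements:
t1 = c - w
t2 = t1 - y


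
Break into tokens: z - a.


Scan left to right, longest-match per lexeme
Tokens: ID(z), OP(-), ID(a)


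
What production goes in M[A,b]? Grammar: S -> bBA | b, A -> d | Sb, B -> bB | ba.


For [A, b]: 'b' ∈ FIRST(Sb)
Entry: A -> Sb


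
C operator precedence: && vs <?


'<' is relational (level 7); '&&' is logical AND (level 2)
Higher level binds tighter
'<' has higher precedence than '&&'


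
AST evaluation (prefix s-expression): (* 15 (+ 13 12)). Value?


Evaluate inner: (+ 13 12) = 25
Evaluate root: (* 15 25) = 375
Result: 375


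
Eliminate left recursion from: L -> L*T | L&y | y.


Left-recursive alternatives: L*T, L&y; non-recursive: y
Introduce L': L -> yL', L' -> *TL' | &yL' | ε


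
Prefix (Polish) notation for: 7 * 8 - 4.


left-to-right (same/higher precedence on left): tree is (- (* 7 8) 4)
Prefix: - * 7 8 4


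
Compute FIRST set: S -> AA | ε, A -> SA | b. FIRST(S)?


Per alternative of S: FIRST(AA) = {b}; FIRST(ε) = {ε}
FIRST(S) = {b, ε}


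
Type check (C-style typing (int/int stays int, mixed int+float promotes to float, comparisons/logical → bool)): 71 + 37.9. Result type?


Operand types: int + float
Rule: mixed int/float promotes to float; int/int stays int
Result type: float


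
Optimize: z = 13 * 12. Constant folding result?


13 * 12 = 156 at compile time
Optimized: z = 156


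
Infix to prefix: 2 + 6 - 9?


left-to-right (same/higher precedence on left): tree is (- (+ 2 6) 9)
Prefix: - + 2 6 9


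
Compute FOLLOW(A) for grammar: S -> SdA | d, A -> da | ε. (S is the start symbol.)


$ ∈ FOLLOW(S). For each A -> αBβ: add FIRST(β)\{ε} to FOLLOW(B); if β nullable, add FOLLOW(A).
FOLLOW(A) = {$, d}


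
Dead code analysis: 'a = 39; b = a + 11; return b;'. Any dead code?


a is read by b's definition; b is returned
No dead code


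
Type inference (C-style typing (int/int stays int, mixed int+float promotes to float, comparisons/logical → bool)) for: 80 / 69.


Operand types: int / int
Rule: mixed int/float promotes to float; int/int stays int
Result type: int


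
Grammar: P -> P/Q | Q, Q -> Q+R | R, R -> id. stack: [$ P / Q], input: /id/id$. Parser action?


handle 'P/Q' on top; lookahead ∈ FOLLOW(P) = {/, $}
Action: reduce (P -> P/Q)


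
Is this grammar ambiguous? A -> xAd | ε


balanced x^n…d^n: each string has a unique parse
Unambiguous


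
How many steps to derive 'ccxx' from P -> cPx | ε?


Derivation: P => cPx => ccPxx => ccxx
Steps: 3


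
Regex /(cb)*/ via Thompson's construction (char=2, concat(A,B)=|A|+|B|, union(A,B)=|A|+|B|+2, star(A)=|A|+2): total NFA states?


Syntax tree has 2 char leaf(s), 0 union(s), 1 star(s)
chars contribute 2×2 = 4; each union adds +2; each star adds +2
Total: 4 + 0 + 2 = 6 states


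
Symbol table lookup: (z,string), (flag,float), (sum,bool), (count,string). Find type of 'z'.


Lookup 'z' → type string


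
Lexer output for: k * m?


Scan left to right, longest-match per lexeme
Tokens: ID(k), OP(*), ID(m)


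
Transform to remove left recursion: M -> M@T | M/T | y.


Left-recursive alternatives: M@T, M/T; non-recursive: y
Introduce M': M -> yM', M' -> @TM' | /TM' | ε


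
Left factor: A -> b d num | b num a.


Common prefix: 'b'
Factored: A -> b A', A' -> d num | num a


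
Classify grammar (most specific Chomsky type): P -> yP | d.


Right-linear: every RHS is a terminal or a terminal followed by one nonterminal
Classification: Type 3 (Regular)


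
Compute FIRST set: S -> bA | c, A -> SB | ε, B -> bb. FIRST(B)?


Per alternative of B: FIRST(bb) = {b}
FIRST(B) = {b}


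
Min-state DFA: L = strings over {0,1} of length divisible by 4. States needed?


Track length mod 4: states 0..3, accept at 0
Minimal DFA: 4 states


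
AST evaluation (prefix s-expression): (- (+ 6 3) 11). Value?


Evaluate inner: (+ 6 3) = 9
Evaluate root: (- 9 11) = -2
Result: -2


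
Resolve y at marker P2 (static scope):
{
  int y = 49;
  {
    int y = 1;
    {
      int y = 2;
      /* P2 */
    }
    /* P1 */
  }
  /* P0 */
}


y declared in the same block as P2
y = 2


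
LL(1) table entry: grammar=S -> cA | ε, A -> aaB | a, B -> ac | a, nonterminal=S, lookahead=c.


For [S, c]: 'c' ∈ FIRST(cA)
Entry: S -> cA


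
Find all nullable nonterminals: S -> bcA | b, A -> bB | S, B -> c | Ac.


A nonterminal is nullable iff some alternative derives ε (directly, or every symbol in it is nullable)
Nullable: {}


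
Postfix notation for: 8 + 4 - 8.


Left to right (same or higher precedence on left)
Postfix: 8 4 + 8 -


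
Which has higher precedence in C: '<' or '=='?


'<' is relational (level 7); '==' is equality (level 6)
Higher level binds tighter
'<' has higher precedence than '=='


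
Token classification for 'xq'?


Pattern: letter/underscore followed by alphanumerics, not a keyword
Type: IDENTIFIER


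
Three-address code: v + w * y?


Break into single-operator statements:
t1 = w * y
t2 = v + t1


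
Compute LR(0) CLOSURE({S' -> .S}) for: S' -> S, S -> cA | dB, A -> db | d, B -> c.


Start: S' -> .S
For each item with dot before a nonterminal B, add B -> .γ for every B-production
Closure: [S' -> .S, S -> .cA, S -> .dB]


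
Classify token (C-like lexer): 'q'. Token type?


Pattern: letter/underscore followed by alphanumerics, not a keyword
Type: IDENTIFIER


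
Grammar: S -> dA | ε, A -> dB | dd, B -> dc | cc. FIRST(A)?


Per alternative of A: FIRST(dB) = {d}; FIRST(dd) = {d}
FIRST(A) = {d}


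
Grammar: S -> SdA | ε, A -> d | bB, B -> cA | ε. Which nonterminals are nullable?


A nonterminal is nullable iff some alternative derives ε (directly, or every symbol in it is nullable)
Nullable: {B, S}


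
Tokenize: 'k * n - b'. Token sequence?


Scan left to right, longest-match per lexeme
Tokens: ID(k), OP(*), ID(n), OP(-), ID(b)


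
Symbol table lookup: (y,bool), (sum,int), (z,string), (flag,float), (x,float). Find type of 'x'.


Lookup 'x' → type float


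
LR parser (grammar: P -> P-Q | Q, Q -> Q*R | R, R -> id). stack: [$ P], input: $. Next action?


start symbol P on stack, input exhausted
Action: accept


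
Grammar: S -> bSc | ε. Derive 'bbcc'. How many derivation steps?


Derivation: S => bSc => bbScc => bbcc
Steps: 3


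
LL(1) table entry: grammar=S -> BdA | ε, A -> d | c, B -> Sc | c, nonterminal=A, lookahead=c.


For [A, c]: 'c' ∈ FIRST(c)
Entry: A -> c


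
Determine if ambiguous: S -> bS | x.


right-linear, alternatives start with distinct terminals 'b' vs 'x': unique leftmost derivation
Unambiguous


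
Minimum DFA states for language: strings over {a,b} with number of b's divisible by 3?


Track (count of b) mod 3: states 0..2, accept at 0
Minimal DFA: 3 states


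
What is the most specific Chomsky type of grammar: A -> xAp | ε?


Single nonterminal LHS, but x^n p^n is not regular
Classification: Type 2 (Context-Free)


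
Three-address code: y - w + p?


Break into single-operator statements:
t1 = y - w
t2 = t1 + p


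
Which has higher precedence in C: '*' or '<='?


'*' is multiplicative (level 10); '<=' is relational (level 7)
Higher level binds tighter
'*' has higher precedence than '<='


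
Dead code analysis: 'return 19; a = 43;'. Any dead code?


statement follows a return and is unreachable
Dead: 'a = 43'


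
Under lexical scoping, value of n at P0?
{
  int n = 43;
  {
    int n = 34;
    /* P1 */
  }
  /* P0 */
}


n declared in the same block as P0
n = 43


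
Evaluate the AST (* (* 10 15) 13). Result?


Evaluate inner: (* 10 15) = 150
Evaluate root: (* 150 13) = 1950
Result: 1950


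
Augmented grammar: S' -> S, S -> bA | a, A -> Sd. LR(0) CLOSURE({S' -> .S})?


Start: S' -> .S
For each item with dot before a nonterminal B, add B -> .γ for every B-production
Closure: [S' -> .S, S -> .bA, S -> .a]


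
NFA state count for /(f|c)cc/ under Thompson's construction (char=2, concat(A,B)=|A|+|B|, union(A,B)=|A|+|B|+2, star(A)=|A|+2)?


Syntax tree has 4 char leaf(s), 1 union(s), 0 star(s)
chars contribute 4×2 = 8; each union adds +2; each star adds +2
Total: 8 + 2 + 0 = 10 states


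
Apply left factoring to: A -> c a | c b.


Common prefix: 'c'
Factored: A -> c A', A' -> a | b


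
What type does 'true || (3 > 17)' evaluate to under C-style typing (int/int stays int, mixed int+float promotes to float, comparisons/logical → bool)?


Operand types: bool || bool
Rule: logical operators take bool operands and yield bool
Result type: bool
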